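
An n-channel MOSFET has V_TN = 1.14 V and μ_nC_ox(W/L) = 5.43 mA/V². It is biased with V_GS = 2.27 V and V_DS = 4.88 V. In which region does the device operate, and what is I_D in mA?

Saturation; I_D = 3.47 mA

V_ov = V_GS − V_TN = 2.27 − 1.14 = 1.13 V.
Since V_DS = 4.88 V ≥ V_ov = 1.13 V, the device is in saturation.
I_D = ½ k_n V_ov² = 0.5 × 5.43 × 1.13² = 3.47 mA.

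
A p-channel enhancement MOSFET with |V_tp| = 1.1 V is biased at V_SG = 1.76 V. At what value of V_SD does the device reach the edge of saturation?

V_SD,sat = 0.660 V

The boundary between triode and saturation is V_SD = V_SG − |V_tp| = V_ov.
V_ov = 1.76 − 1.1 = 0.66 V.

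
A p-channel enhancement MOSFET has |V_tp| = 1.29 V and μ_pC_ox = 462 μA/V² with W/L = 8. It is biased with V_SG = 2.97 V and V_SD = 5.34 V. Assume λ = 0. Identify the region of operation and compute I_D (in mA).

k_p = μ_pC_ox · (W/L) = 3.696 mA/V².
V_ov = V_SG − |V_tp| = 2.97 − 1.29 = 1.68 V.
Since V_SD = 5.34 V ≥ V_ov = 1.68 V, the device is in saturation.
I_D = ½ k_p V_ov² = 0.5 × 3.696 × 1.68² = 5.22 mA.

Saturation; I_D = 5.22 mA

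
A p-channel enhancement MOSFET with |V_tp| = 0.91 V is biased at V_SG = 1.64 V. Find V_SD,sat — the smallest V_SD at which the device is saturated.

The boundary between triode and saturation is V_SD = V_SG − |V_tp| = V_ov.
V_ov = 1.64 − 0.91 = 0.73 V.

V_SD,sat = 0.730 V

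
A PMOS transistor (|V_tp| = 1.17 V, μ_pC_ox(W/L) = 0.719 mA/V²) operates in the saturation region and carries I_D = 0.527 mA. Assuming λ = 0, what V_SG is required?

In saturation I_D = ½ k_p (V_SG − |V_tp|)², so V_SG − |V_tp| = √(2 I_D / k_p) = √(2 × 0.527 / 0.719) = 1.21 V.
V_SG = 1.17 + 1.21 = 2.38 V.

V_SG = 2.38 V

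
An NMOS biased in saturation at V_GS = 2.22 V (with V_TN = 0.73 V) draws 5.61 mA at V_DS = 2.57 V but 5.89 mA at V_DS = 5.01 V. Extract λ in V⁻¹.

λ = 0.0216 V⁻¹

With V_GS fixed, I_D ∝ (1 + λ V_DS) in saturation, so I_D2/I_D1 = (1 + λ V_DS2)/(1 + λ V_DS1).
5.89/5.61 = 1.05 = (1 + 5.01 λ)/(1 + 2.57 λ).
Solving: λ (I_D1 V_DS2 − I_D2 V_DS1) = I_D2 − I_D1, so λ = (5.89 − 5.61) / (5.61 × 5.01 − 5.89 × 2.57) = 0.28 / 13 = 0.0216 V⁻¹.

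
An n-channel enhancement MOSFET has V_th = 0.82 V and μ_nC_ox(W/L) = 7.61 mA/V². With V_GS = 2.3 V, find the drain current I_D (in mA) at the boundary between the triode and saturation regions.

At the boundary V_DS = V_ov = V_GS − V_th = 2.3 − 0.82 = 1.48 V.
I_D = ½ k_n V_ov² = 0.5 × 7.61 × 1.48² = 8.33 mA.

I_D = 8.33 mA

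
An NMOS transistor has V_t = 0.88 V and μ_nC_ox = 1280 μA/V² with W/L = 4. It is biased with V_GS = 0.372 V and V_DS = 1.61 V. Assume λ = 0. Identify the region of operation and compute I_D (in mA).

V_GS = 0.372 V < V_t = 0.88 V, so the transistor is in cutoff.

Cutoff; I_D = 0 mA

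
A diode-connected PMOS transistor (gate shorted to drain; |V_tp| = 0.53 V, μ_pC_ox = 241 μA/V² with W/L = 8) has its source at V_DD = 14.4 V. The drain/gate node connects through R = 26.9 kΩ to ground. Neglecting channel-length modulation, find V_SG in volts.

V_SG = 1.24 V

With gate tied to drain, V_SG = V_SD ≥ V_SG − |V_tp|, so the device is in saturation.
k_p = μ_pC_ox · (W/L) = 1.928 mA/V².
KCL at the drain: ½ k_p (V_SG − |V_tp|)² = (V_DD − V_SG)/R.
Let x = V_SG − 0.53. Then 25.9 x² + x − 13.87 = 0, giving x = 0.712 V (positive root), so V_SG = 1.24 V.
I_D = (V_DD − V_SG)/R = (14.4 − 1.24) / 26.9 = 0.489 mA.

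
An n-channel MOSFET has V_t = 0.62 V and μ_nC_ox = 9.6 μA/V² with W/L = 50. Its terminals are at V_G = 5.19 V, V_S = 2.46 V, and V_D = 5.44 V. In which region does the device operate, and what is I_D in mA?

V_GS = V_G − V_S = 5.19 − 2.46 = 2.73 V; V_DS = V_D − V_S = 5.44 − 2.46 = 2.98 V.
k_n = μ_nC_ox · (W/L) = 0.48 mA/V².
V_ov = V_GS − V_t = 2.73 − 0.62 = 2.11 V.
Since V_DS = 2.98 V ≥ V_ov = 2.11 V, the device is in saturation.
I_D = ½ k_n V_ov² = 0.5 × 0.48 × 2.11² = 1.07 mA.

Saturation; I_D = 1.07 mA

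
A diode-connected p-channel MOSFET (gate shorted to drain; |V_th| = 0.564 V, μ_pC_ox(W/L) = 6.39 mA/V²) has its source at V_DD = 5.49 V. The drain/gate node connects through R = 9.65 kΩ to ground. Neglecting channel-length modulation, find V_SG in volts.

With gate tied to drain, V_SG = V_SD ≥ V_SG − |V_th|, so the device is in saturation.
KCL at the drain: ½ k_p (V_SG − |V_th|)² = (V_DD − V_SG)/R.
Let x = V_SG − 0.564. Then 30.8 x² + x − 4.926 = 0, giving x = 0.384 V (positive root), so V_SG = 0.948 V.
I_D = (V_DD − V_SG)/R = (5.49 − 0.948) / 9.65 = 0.471 mA.

V_SG = 0.948 V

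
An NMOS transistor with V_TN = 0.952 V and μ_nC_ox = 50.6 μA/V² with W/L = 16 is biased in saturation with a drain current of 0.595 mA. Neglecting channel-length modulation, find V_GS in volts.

V_GS = 2.16 V

k_n = μ_nC_ox · (W/L) = 0.8096 mA/V².
In saturation I_D = ½ k_n (V_GS − V_TN)², so V_GS − V_TN = √(2 I_D / k_n) = √(2 × 0.595 / 0.8096) = 1.21 V.
V_GS = 0.952 + 1.21 = 2.16 V.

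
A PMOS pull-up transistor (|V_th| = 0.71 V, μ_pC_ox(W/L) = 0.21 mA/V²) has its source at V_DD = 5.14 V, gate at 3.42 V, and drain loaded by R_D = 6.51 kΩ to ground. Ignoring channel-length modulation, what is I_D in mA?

V_SG = V_DD − V_G = 5.14 − 3.42 = 1.72 V, so V_ov = 1.72 − 0.71 = 1.01 V.
Assume saturation: I_D = ½ k_p V_ov² = 0.5 × 0.21 × 1.01² = 0.107 mA, giving V_SD = V_DD − I_D R_D = 5.14 − 0.107 × 6.51 = 4.44 V.
V_SD = 4.44 V ≥ V_ov = 1.01 V, confirming saturation.

I_D = 0.107 mA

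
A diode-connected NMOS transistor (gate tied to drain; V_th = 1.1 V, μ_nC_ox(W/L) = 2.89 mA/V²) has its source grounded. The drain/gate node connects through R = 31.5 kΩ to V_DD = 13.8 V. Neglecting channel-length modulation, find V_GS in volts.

With gate tied to drain, V_GS = V_DS ≥ V_GS − V_th, so the device is in saturation.
KCL at the drain: ½ k_n (V_GS − V_th)² = (V_DD − V_GS)/R.
Let x = V_GS − 1.1. Then 45.5 x² + x − 12.7 = 0, giving x = 0.517 V (positive root), so V_GS = 1.62 V.
I_D = (V_DD − V_GS)/R = (13.8 − 1.62) / 31.5 = 0.387 mA.

V_GS = 1.62 V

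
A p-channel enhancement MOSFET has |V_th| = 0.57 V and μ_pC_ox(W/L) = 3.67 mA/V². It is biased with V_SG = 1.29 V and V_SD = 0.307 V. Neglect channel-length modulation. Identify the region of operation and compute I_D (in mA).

Triode; I_D = 0.638 mA

V_ov = V_SG − |V_th| = 1.29 − 0.57 = 0.72 V.
Since V_SD = 0.307 V < V_ov = 0.72 V, the device is in the triode region.
I_D = k_p [V_ov · V_SD − ½ V_SD²] = 3.67 × [0.72 × 0.307 − 0.5 × 0.307²] = 0.638 mA.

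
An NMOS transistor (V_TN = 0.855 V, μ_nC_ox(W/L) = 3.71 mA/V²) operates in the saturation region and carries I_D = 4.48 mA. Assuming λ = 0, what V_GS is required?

In saturation I_D = ½ k_n (V_GS − V_TN)², so V_GS − V_TN = √(2 I_D / k_n) = √(2 × 4.48 / 3.71) = 1.55 V.
V_GS = 0.855 + 1.55 = 2.41 V.

V_GS = 2.41 V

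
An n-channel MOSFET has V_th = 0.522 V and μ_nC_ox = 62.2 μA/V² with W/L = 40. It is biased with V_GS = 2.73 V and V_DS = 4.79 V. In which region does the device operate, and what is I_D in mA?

k_n = μ_nC_ox · (W/L) = 2.488 mA/V².
V_ov = V_GS − V_th = 2.73 − 0.522 = 2.21 V.
Since V_DS = 4.79 V ≥ V_ov = 2.21 V, the device is in saturation.
I_D = ½ k_n V_ov² = 0.5 × 2.488 × 2.21² = 6.06 mA.

Saturation; I_D = 6.06 mA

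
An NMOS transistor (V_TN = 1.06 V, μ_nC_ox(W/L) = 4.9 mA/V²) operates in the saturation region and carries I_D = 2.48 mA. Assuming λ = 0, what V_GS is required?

V_GS = 2.07 V

In saturation I_D = ½ k_n (V_GS − V_TN)², so V_GS − V_TN = √(2 I_D / k_n) = √(2 × 2.48 / 4.9) = 1.01 V.
V_GS = 1.06 + 1.01 = 2.07 V.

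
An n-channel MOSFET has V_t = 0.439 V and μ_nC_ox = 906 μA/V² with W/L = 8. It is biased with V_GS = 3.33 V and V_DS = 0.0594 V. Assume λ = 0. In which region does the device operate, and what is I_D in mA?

Triode; I_D = 1.23 mA

k_n = μ_nC_ox · (W/L) = 7.248 mA/V².
V_ov = V_GS − V_t = 3.33 − 0.439 = 2.89 V.
Since V_DS = 0.0594 V < V_ov = 2.89 V, the device is in the triode region.
I_D = k_n [V_ov · V_DS − ½ V_DS²] = 7.248 × [2.89 × 0.0594 − 0.5 × 0.0594²] = 1.23 mA.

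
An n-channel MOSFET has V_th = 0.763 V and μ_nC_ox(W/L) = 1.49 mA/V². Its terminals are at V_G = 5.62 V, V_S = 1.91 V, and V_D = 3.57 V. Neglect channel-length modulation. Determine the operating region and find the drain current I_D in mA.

Triode; I_D = 5.24 mA

V_GS = V_G − V_S = 5.62 − 1.91 = 3.71 V; V_DS = V_D − V_S = 3.57 − 1.91 = 1.66 V.
V_ov = V_GS − V_th = 3.71 − 0.763 = 2.95 V.
Since V_DS = 1.66 V < V_ov = 2.95 V, the device is in the triode region.
I_D = k_n [V_ov · V_DS − ½ V_DS²] = 1.49 × [2.95 × 1.66 − 0.5 × 1.66²] = 5.24 mA.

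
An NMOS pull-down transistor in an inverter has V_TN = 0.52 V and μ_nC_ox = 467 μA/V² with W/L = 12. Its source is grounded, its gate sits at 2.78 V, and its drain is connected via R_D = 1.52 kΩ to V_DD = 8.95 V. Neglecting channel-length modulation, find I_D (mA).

I_D = 5.56 mA

V_GS = V_G = 2.78 V, so V_ov = 2.78 − 0.52 = 2.26 V.
k_n = μ_nC_ox · (W/L) = 5.604 mA/V².
Assume saturation: I_D = ½ k_n V_ov² = 0.5 × 5.604 × 2.26² = 14.3 mA, giving V_DS = V_DD − I_D R_D = 8.95 − 14.3 × 1.52 = -12.8 V.
But -12.8 V < V_ov = 2.26 V, so the device is actually in triode.
In triode I_D = k_n[V_ov V_DS − ½ V_DS²] and I_D = (V_DD − V_DS)/R_D. Equating: 4.26 V_DS² − 20.25 V_DS + 8.95 = 0, giving V_DS = 0.493 V (the root below V_ov).
I_D = (8.95 − 0.493) / 1.52 = 5.56 mA.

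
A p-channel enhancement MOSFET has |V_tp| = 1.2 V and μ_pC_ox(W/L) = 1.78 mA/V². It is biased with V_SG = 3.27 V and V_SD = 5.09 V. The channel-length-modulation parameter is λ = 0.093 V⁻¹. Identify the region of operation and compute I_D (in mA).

Saturation; I_D = 5.62 mA

V_ov = V_SG − |V_tp| = 3.27 − 1.2 = 2.07 V.
Since V_SD = 5.09 V ≥ V_ov = 2.07 V, the device is in saturation.
I_D = ½ k_p V_ov² (1 + λ V_SD) = 0.5 × 1.78 × 2.07² × (1 + 0.093 × 5.09) = 5.62 mA.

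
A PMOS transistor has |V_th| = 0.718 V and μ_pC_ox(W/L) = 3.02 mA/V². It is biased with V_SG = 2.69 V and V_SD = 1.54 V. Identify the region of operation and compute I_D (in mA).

Triode; I_D = 5.59 mA

V_ov = V_SG − |V_th| = 2.69 − 0.718 = 1.97 V.
Since V_SD = 1.54 V < V_ov = 1.97 V, the device is in the triode region.
I_D = k_p [V_ov · V_SD − ½ V_SD²] = 3.02 × [1.97 × 1.54 − 0.5 × 1.54²] = 5.59 mA.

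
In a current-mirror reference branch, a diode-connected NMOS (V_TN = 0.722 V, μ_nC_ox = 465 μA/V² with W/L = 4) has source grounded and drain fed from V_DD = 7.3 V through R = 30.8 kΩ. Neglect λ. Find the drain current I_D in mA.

With gate tied to drain, V_GS = V_DS ≥ V_GS − V_TN, so the device is in saturation.
k_n = μ_nC_ox · (W/L) = 1.86 mA/V².
KCL at the drain: ½ k_n (V_GS − V_TN)² = (V_DD − V_GS)/R.
Let x = V_GS − 0.722. Then 28.6 x² + x − 6.578 = 0, giving x = 0.462 V (positive root), so V_GS = 1.18 V.
I_D = (V_DD − V_GS)/R = (7.3 − 1.18) / 30.8 = 0.199 mA.

I_D = 0.199 mA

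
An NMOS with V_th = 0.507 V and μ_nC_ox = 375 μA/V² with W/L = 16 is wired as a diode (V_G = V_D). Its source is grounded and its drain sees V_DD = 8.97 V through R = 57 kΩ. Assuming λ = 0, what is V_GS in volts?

V_GS = 0.727 V

With gate tied to drain, V_GS = V_DS ≥ V_GS − V_th, so the device is in saturation.
k_n = μ_nC_ox · (W/L) = 6 mA/V².
KCL at the drain: ½ k_n (V_GS − V_th)² = (V_DD − V_GS)/R.
Let x = V_GS − 0.507. Then 171 x² + x − 8.463 = 0, giving x = 0.22 V (positive root), so V_GS = 0.727 V.
I_D = (V_DD − V_GS)/R = (8.97 − 0.727) / 57 = 0.145 mA.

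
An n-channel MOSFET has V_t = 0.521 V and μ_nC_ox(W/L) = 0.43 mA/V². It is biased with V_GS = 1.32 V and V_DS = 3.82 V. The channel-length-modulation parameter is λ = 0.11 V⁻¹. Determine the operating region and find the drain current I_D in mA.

Saturation; I_D = 0.195 mA

V_ov = V_GS − V_t = 1.32 − 0.521 = 0.799 V.
Since V_DS = 3.82 V ≥ V_ov = 0.799 V, the device is in saturation.
I_D = ½ k_n V_ov² (1 + λ V_DS) = 0.5 × 0.43 × 0.799² × (1 + 0.11 × 3.82) = 0.195 mA.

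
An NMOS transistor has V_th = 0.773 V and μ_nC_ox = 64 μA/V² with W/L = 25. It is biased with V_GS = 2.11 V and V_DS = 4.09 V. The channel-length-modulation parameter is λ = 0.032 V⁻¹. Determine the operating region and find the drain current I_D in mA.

k_n = μ_nC_ox · (W/L) = 1.6 mA/V².
V_ov = V_GS − V_th = 2.11 − 0.773 = 1.34 V.
Since V_DS = 4.09 V ≥ V_ov = 1.34 V, the device is in saturation.
I_D = ½ k_n V_ov² (1 + λ V_DS) = 0.5 × 1.6 × 1.34² × (1 + 0.032 × 4.09) = 1.62 mA.

Saturation; I_D = 1.62 mA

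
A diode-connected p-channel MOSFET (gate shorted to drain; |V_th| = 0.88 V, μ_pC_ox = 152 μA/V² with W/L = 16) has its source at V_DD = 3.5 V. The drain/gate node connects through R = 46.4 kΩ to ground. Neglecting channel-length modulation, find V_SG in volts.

With gate tied to drain, V_SG = V_SD ≥ V_SG − |V_th|, so the device is in saturation.
k_p = μ_pC_ox · (W/L) = 2.432 mA/V².
KCL at the drain: ½ k_p (V_SG − |V_th|)² = (V_DD − V_SG)/R.
Let x = V_SG − 0.88. Then 56.4 x² + x − 2.62 = 0, giving x = 0.207 V (positive root), so V_SG = 1.09 V.
I_D = (V_DD − V_SG)/R = (3.5 − 1.09) / 46.4 = 0.052 mA.

V_SG = 1.09 V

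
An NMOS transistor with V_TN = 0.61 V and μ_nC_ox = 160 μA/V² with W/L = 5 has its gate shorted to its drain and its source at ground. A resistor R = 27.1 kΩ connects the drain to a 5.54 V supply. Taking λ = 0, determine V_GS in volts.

With gate tied to drain, V_GS = V_DS ≥ V_GS − V_TN, so the device is in saturation.
k_n = μ_nC_ox · (W/L) = 0.8 mA/V².
KCL at the drain: ½ k_n (V_GS − V_TN)² = (V_DD − V_GS)/R.
Let x = V_GS − 0.61. Then 10.8 x² + x − 4.93 = 0, giving x = 0.63 V (positive root), so V_GS = 1.24 V.
I_D = (V_DD − V_GS)/R = (5.54 − 1.24) / 27.1 = 0.159 mA.

V_GS = 1.24 V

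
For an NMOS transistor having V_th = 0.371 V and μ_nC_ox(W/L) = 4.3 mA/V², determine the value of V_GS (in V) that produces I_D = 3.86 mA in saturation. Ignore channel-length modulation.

In saturation I_D = ½ k_n (V_GS − V_th)², so V_GS − V_th = √(2 I_D / k_n) = √(2 × 3.86 / 4.3) = 1.34 V.
V_GS = 0.371 + 1.34 = 1.71 V.

V_GS = 1.71 V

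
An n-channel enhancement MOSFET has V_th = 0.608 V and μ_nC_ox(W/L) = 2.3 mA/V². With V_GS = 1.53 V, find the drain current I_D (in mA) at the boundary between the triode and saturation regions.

I_D = 0.978 mA

At the boundary V_DS = V_ov = V_GS − V_th = 1.53 − 0.608 = 0.922 V.
I_D = ½ k_n V_ov² = 0.5 × 2.3 × 0.922² = 0.978 mA.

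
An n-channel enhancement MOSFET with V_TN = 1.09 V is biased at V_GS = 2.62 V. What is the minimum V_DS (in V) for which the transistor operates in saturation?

The boundary between triode and saturation is V_DS = V_GS − V_TN = V_ov.
V_ov = 2.62 − 1.09 = 1.53 V.

V_DS,sat = 1.53 V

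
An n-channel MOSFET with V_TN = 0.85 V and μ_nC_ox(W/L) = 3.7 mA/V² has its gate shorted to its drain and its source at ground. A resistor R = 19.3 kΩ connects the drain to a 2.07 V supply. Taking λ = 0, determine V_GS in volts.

V_GS = 1.02 V

With gate tied to drain, V_GS = V_DS ≥ V_GS − V_TN, so the device is in saturation.
KCL at the drain: ½ k_n (V_GS − V_TN)² = (V_DD − V_GS)/R.
Let x = V_GS − 0.85. Then 35.7 x² + x − 1.22 = 0, giving x = 0.171 V (positive root), so V_GS = 1.02 V.
I_D = (V_DD − V_GS)/R = (2.07 − 1.02) / 19.3 = 0.0543 mA.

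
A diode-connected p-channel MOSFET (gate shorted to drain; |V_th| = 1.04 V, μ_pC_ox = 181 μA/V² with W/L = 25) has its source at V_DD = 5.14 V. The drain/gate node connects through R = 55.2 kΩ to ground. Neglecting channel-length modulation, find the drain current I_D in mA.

I_D = 0.0711 mA

With gate tied to drain, V_SG = V_SD ≥ V_SG − |V_th|, so the device is in saturation.
k_p = μ_pC_ox · (W/L) = 4.525 mA/V².
KCL at the drain: ½ k_p (V_SG − |V_th|)² = (V_DD − V_SG)/R.
Let x = V_SG − 1.04. Then 125 x² + x − 4.1 = 0, giving x = 0.177 V (positive root), so V_SG = 1.22 V.
I_D = (V_DD − V_SG)/R = (5.14 − 1.22) / 55.2 = 0.0711 mA.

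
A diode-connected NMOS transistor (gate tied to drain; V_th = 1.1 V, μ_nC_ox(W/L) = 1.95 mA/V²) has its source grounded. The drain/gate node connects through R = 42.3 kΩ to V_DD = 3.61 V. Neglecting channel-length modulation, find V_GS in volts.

With gate tied to drain, V_GS = V_DS ≥ V_GS − V_th, so the device is in saturation.
KCL at the drain: ½ k_n (V_GS − V_th)² = (V_DD − V_GS)/R.
Let x = V_GS − 1.1. Then 41.2 x² + x − 2.51 = 0, giving x = 0.235 V (positive root), so V_GS = 1.33 V.
I_D = (V_DD − V_GS)/R = (3.61 − 1.33) / 42.3 = 0.0538 mA.

V_GS = 1.33 V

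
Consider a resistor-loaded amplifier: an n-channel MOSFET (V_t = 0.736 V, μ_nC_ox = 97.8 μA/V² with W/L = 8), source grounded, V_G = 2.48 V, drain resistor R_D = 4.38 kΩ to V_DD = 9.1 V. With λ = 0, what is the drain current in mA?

I_D = 1.19 mA

V_GS = V_G = 2.48 V, so V_ov = 2.48 − 0.736 = 1.74 V.
k_n = μ_nC_ox · (W/L) = 0.7824 mA/V².
Assume saturation: I_D = ½ k_n V_ov² = 0.5 × 0.7824 × 1.74² = 1.19 mA, giving V_DS = V_DD − I_D R_D = 9.1 − 1.19 × 4.38 = 3.89 V.
V_DS = 3.89 V ≥ V_ov = 1.74 V, confirming saturation.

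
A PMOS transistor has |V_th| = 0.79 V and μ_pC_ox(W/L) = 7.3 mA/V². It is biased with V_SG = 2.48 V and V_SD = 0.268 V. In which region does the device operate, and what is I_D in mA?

Triode; I_D = 3.04 mA

V_ov = V_SG − |V_th| = 2.48 − 0.79 = 1.69 V.
Since V_SD = 0.268 V < V_ov = 1.69 V, the device is in the triode region.
I_D = k_p [V_ov · V_SD − ½ V_SD²] = 7.3 × [1.69 × 0.268 − 0.5 × 0.268²] = 3.04 mA.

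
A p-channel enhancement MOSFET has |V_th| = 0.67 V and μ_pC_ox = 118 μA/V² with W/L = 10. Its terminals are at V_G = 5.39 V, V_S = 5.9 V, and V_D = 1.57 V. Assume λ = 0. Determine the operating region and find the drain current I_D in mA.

V_SG = V_S − V_G = 5.9 − 5.39 = 0.51 V; V_SD = V_S − V_D = 5.9 − 1.57 = 4.33 V.
V_SG = 0.51 V < |V_th| = 0.67 V, so the transistor is in cutoff.

Cutoff; I_D = 0 mA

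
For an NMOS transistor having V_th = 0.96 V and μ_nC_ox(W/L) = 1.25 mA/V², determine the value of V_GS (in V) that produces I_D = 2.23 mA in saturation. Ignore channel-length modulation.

In saturation I_D = ½ k_n (V_GS − V_th)², so V_GS − V_th = √(2 I_D / k_n) = √(2 × 2.23 / 1.25) = 1.89 V.
V_GS = 0.96 + 1.89 = 2.85 V.

V_GS = 2.85 V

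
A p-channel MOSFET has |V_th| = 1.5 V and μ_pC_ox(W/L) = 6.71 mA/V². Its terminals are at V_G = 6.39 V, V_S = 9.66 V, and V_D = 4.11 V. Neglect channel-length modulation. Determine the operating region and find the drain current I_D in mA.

Saturation; I_D = 10.5 mA

V_SG = V_S − V_G = 9.66 − 6.39 = 3.27 V; V_SD = V_S − V_D = 9.66 − 4.11 = 5.55 V.
V_ov = V_SG − |V_th| = 3.27 − 1.5 = 1.77 V.
Since V_SD = 5.55 V ≥ V_ov = 1.77 V, the device is in saturation.
I_D = ½ k_p V_ov² = 0.5 × 6.71 × 1.77² = 10.5 mA.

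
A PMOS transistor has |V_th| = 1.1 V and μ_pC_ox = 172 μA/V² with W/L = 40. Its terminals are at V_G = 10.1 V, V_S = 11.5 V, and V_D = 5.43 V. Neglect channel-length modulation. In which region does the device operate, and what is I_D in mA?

V_SG = V_S − V_G = 11.5 − 10.1 = 1.4 V; V_SD = V_S − V_D = 11.5 − 5.43 = 6.07 V.
k_p = μ_pC_ox · (W/L) = 6.88 mA/V².
V_ov = V_SG − |V_th| = 1.4 − 1.1 = 0.3 V.
Since V_SD = 6.07 V ≥ V_ov = 0.3 V, the device is in saturation.
I_D = ½ k_p V_ov² = 0.5 × 6.88 × 0.3² = 0.31 mA.

Saturation; I_D = 0.310 mA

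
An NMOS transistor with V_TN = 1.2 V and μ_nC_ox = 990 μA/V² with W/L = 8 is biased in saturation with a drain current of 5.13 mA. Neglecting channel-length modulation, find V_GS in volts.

k_n = μ_nC_ox · (W/L) = 7.92 mA/V².
In saturation I_D = ½ k_n (V_GS − V_TN)², so V_GS − V_TN = √(2 I_D / k_n) = √(2 × 5.13 / 7.92) = 1.14 V.
V_GS = 1.2 + 1.14 = 2.34 V.

V_GS = 2.34 V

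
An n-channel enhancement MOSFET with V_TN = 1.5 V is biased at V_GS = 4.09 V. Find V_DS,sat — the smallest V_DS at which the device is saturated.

V_DS,sat = 2.59 V

The boundary between triode and saturation is V_DS = V_GS − V_TN = V_ov.
V_ov = 4.09 − 1.5 = 2.59 V.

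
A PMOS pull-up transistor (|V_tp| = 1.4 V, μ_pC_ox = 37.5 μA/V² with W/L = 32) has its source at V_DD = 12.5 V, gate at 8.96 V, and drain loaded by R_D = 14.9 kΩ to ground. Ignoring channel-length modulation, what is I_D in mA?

I_D = 0.816 mA

V_SG = V_DD − V_G = 12.5 − 8.96 = 3.54 V, so V_ov = 3.54 − 1.4 = 2.14 V.
k_p = μ_pC_ox · (W/L) = 1.2 mA/V².
Assume saturation: I_D = ½ k_p V_ov² = 0.5 × 1.2 × 2.14² = 2.75 mA, giving V_SD = V_DD − I_D R_D = 12.5 − 2.75 × 14.9 = -28.4 V.
But -28.4 V < V_ov = 2.14 V, so the device is actually in triode.
In triode I_D = k_p[V_ov V_SD − ½ V_SD²] and I_D = (V_DD − V_SD)/R_D. Equating: 8.94 V_SD² − 39.26 V_SD + 12.5 = 0, giving V_SD = 0.346 V (the root below V_ov).
I_D = (12.5 − 0.346) / 14.9 = 0.816 mA.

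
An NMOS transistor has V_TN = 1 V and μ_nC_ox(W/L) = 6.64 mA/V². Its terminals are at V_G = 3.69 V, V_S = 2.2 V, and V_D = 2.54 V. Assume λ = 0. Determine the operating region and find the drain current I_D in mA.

V_GS = V_G − V_S = 3.69 − 2.2 = 1.49 V; V_DS = V_D − V_S = 2.54 − 2.2 = 0.34 V.
V_ov = V_GS − V_TN = 1.49 − 1 = 0.49 V.
Since V_DS = 0.34 V < V_ov = 0.49 V, the device is in the triode region.
I_D = k_n [V_ov · V_DS − ½ V_DS²] = 6.64 × [0.49 × 0.34 − 0.5 × 0.34²] = 0.722 mA.

Triode; I_D = 0.722 mA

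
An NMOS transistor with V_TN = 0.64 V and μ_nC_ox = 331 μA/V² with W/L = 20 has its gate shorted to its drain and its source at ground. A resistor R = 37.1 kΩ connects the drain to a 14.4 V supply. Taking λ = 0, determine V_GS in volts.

With gate tied to drain, V_GS = V_DS ≥ V_GS − V_TN, so the device is in saturation.
k_n = μ_nC_ox · (W/L) = 6.62 mA/V².
KCL at the drain: ½ k_n (V_GS − V_TN)² = (V_DD − V_GS)/R.
Let x = V_GS − 0.64. Then 123 x² + x − 13.76 = 0, giving x = 0.331 V (positive root), so V_GS = 0.971 V.
I_D = (V_DD − V_GS)/R = (14.4 − 0.971) / 37.1 = 0.362 mA.

V_GS = 0.971 V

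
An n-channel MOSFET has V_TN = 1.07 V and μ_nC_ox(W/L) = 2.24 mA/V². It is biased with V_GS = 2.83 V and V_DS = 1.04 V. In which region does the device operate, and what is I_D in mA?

V_ov = V_GS − V_TN = 2.83 − 1.07 = 1.76 V.
Since V_DS = 1.04 V < V_ov = 1.76 V, the device is in the triode region.
I_D = k_n [V_ov · V_DS − ½ V_DS²] = 2.24 × [1.76 × 1.04 − 0.5 × 1.04²] = 2.89 mA.

Triode; I_D = 2.89 mA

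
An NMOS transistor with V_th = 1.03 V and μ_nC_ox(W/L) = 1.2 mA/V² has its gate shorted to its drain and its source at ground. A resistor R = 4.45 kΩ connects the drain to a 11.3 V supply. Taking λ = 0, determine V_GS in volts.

V_GS = 2.81 V

With gate tied to drain, V_GS = V_DS ≥ V_GS − V_th, so the device is in saturation.
KCL at the drain: ½ k_n (V_GS − V_th)² = (V_DD − V_GS)/R.
Let x = V_GS − 1.03. Then 2.67 x² + x − 10.27 = 0, giving x = 1.78 V (positive root), so V_GS = 2.81 V.
I_D = (V_DD − V_GS)/R = (11.3 − 2.81) / 4.45 = 1.91 mA.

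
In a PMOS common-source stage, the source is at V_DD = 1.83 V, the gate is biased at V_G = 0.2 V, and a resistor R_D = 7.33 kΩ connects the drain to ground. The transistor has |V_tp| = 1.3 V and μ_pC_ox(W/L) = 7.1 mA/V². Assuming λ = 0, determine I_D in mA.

V_SG = V_DD − V_G = 1.83 − 0.2 = 1.63 V, so V_ov = 1.63 − 1.3 = 0.33 V.
Assume saturation: I_D = ½ k_p V_ov² = 0.5 × 7.1 × 0.33² = 0.387 mA, giving V_SD = V_DD − I_D R_D = 1.83 − 0.387 × 7.33 = -1 V.
But -1 V < V_ov = 0.33 V, so the device is actually in triode.
In triode I_D = k_p[V_ov V_SD − ½ V_SD²] and I_D = (V_DD − V_SD)/R_D. Equating: 26 V_SD² − 18.17 V_SD + 1.83 = 0, giving V_SD = 0.122 V (the root below V_ov).
I_D = (1.83 − 0.122) / 7.33 = 0.233 mA.

I_D = 0.233 mA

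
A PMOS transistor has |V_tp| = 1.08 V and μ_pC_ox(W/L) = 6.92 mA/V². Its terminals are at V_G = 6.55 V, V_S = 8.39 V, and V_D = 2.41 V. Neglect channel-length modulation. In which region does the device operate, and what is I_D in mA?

V_SG = V_S − V_G = 8.39 − 6.55 = 1.84 V; V_SD = V_S − V_D = 8.39 − 2.41 = 5.98 V.
V_ov = V_SG − |V_tp| = 1.84 − 1.08 = 0.76 V.
Since V_SD = 5.98 V ≥ V_ov = 0.76 V, the device is in saturation.
I_D = ½ k_p V_ov² = 0.5 × 6.92 × 0.76² = 2 mA.

Saturation; I_D = 2.00 mA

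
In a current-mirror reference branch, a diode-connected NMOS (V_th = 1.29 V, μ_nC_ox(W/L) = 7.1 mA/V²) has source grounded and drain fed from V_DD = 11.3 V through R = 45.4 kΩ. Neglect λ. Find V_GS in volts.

With gate tied to drain, V_GS = V_DS ≥ V_GS − V_th, so the device is in saturation.
KCL at the drain: ½ k_n (V_GS − V_th)² = (V_DD − V_GS)/R.
Let x = V_GS − 1.29. Then 161 x² + x − 10.01 = 0, giving x = 0.246 V (positive root), so V_GS = 1.54 V.
I_D = (V_DD − V_GS)/R = (11.3 − 1.54) / 45.4 = 0.215 mA.

V_GS = 1.54 V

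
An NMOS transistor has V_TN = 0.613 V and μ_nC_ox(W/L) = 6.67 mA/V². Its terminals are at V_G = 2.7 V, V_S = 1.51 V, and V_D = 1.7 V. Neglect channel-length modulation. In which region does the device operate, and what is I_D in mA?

Triode; I_D = 0.611 mA

V_GS = V_G − V_S = 2.7 − 1.51 = 1.19 V; V_DS = V_D − V_S = 1.7 − 1.51 = 0.19 V.
V_ov = V_GS − V_TN = 1.19 − 0.613 = 0.577 V.
Since V_DS = 0.19 V < V_ov = 0.577 V, the device is in the triode region.
I_D = k_n [V_ov · V_DS − ½ V_DS²] = 6.67 × [0.577 × 0.19 − 0.5 × 0.19²] = 0.611 mA.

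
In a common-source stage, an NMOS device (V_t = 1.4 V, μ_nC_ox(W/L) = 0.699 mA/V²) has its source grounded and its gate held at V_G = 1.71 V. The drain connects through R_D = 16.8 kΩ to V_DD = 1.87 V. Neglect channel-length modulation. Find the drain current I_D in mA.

I_D = 0.0336 mA

V_GS = V_G = 1.71 V, so V_ov = 1.71 − 1.4 = 0.31 V.
Assume saturation: I_D = ½ k_n V_ov² = 0.5 × 0.699 × 0.31² = 0.0336 mA, giving V_DS = V_DD − I_D R_D = 1.87 − 0.0336 × 16.8 = 1.31 V.
V_DS = 1.31 V ≥ V_ov = 0.31 V, confirming saturation.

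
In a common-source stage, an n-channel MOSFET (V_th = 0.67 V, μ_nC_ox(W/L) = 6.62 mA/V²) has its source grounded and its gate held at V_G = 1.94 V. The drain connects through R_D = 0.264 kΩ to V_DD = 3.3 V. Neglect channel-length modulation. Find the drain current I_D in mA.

I_D = 5.34 mA

V_GS = V_G = 1.94 V, so V_ov = 1.94 − 0.67 = 1.27 V.
Assume saturation: I_D = ½ k_n V_ov² = 0.5 × 6.62 × 1.27² = 5.34 mA, giving V_DS = V_DD − I_D R_D = 3.3 − 5.34 × 0.264 = 1.89 V.
V_DS = 1.89 V ≥ V_ov = 1.27 V, confirming saturation.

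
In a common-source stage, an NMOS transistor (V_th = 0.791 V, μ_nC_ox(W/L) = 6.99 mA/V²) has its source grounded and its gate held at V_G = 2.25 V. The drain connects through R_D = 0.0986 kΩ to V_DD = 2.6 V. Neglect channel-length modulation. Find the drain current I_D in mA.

I_D = 7.44 mA

V_GS = V_G = 2.25 V, so V_ov = 2.25 − 0.791 = 1.46 V.
Assume saturation: I_D = ½ k_n V_ov² = 0.5 × 6.99 × 1.46² = 7.44 mA, giving V_DS = V_DD − I_D R_D = 2.6 − 7.44 × 0.0986 = 1.87 V.
V_DS = 1.87 V ≥ V_ov = 1.46 V, confirming saturation.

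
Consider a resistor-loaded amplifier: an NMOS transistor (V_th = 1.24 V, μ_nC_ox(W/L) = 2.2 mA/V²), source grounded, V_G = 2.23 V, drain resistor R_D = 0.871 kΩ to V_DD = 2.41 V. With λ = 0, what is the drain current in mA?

V_GS = V_G = 2.23 V, so V_ov = 2.23 − 1.24 = 0.99 V.
Assume saturation: I_D = ½ k_n V_ov² = 0.5 × 2.2 × 0.99² = 1.08 mA, giving V_DS = V_DD − I_D R_D = 2.41 − 1.08 × 0.871 = 1.47 V.
V_DS = 1.47 V ≥ V_ov = 0.99 V, confirming saturation.

I_D = 1.08 mA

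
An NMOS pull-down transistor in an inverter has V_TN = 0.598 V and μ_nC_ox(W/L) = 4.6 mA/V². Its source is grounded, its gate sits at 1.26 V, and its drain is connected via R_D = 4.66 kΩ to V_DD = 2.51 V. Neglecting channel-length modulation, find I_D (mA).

V_GS = V_G = 1.26 V, so V_ov = 1.26 − 0.598 = 0.662 V.
Assume saturation: I_D = ½ k_n V_ov² = 0.5 × 4.6 × 0.662² = 1.01 mA, giving V_DS = V_DD − I_D R_D = 2.51 − 1.01 × 4.66 = -2.19 V.
But -2.19 V < V_ov = 0.662 V, so the device is actually in triode.
In triode I_D = k_n[V_ov V_DS − ½ V_DS²] and I_D = (V_DD − V_DS)/R_D. Equating: 10.7 V_DS² − 15.19 V_DS + 2.51 = 0, giving V_DS = 0.191 V (the root below V_ov).
I_D = (2.51 − 0.191) / 4.66 = 0.498 mA.

I_D = 0.498 mA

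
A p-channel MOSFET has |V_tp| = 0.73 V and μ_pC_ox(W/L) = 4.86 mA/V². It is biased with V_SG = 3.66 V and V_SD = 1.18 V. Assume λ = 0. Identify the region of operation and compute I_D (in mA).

Triode; I_D = 13.4 mA

V_ov = V_SG − |V_tp| = 3.66 − 0.73 = 2.93 V.
Since V_SD = 1.18 V < V_ov = 2.93 V, the device is in the triode region.
I_D = k_p [V_ov · V_SD − ½ V_SD²] = 4.86 × [2.93 × 1.18 − 0.5 × 1.18²] = 13.4 mA.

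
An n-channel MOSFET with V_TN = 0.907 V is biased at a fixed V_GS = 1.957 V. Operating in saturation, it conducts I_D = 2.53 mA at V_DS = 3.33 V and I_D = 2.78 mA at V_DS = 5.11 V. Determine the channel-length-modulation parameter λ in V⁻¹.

With V_GS fixed, I_D ∝ (1 + λ V_DS) in saturation, so I_D2/I_D1 = (1 + λ V_DS2)/(1 + λ V_DS1).
2.78/2.53 = 1.099 = (1 + 5.11 λ)/(1 + 3.33 λ).
Solving: λ (I_D1 V_DS2 − I_D2 V_DS1) = I_D2 − I_D1, so λ = (2.78 − 2.53) / (2.53 × 5.11 − 2.78 × 3.33) = 0.25 / 3.67 = 0.0681 V⁻¹.

λ = 0.0681 V⁻¹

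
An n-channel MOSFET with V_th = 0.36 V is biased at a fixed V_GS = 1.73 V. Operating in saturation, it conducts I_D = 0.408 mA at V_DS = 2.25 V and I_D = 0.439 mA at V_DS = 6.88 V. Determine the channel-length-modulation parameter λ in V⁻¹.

λ = 0.0170 V⁻¹

With V_GS fixed, I_D ∝ (1 + λ V_DS) in saturation, so I_D2/I_D1 = (1 + λ V_DS2)/(1 + λ V_DS1).
0.439/0.408 = 1.076 = (1 + 6.88 λ)/(1 + 2.25 λ).
Solving: λ (I_D1 V_DS2 − I_D2 V_DS1) = I_D2 − I_D1, so λ = (0.439 − 0.408) / (0.408 × 6.88 − 0.439 × 2.25) = 0.031 / 1.82 = 0.017 V⁻¹.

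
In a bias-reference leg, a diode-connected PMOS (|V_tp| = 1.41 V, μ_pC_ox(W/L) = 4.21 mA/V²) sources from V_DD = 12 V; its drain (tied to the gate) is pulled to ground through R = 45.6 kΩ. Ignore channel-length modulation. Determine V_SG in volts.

V_SG = 1.74 V

With gate tied to drain, V_SG = V_SD ≥ V_SG − |V_tp|, so the device is in saturation.
KCL at the drain: ½ k_p (V_SG − |V_tp|)² = (V_DD − V_SG)/R.
Let x = V_SG − 1.41. Then 96 x² + x − 10.59 = 0, giving x = 0.327 V (positive root), so V_SG = 1.74 V.
I_D = (V_DD − V_SG)/R = (12 − 1.74) / 45.6 = 0.225 mA.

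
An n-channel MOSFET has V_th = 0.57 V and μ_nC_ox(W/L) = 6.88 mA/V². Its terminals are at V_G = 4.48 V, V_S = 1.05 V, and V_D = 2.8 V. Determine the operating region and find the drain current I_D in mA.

V_GS = V_G − V_S = 4.48 − 1.05 = 3.43 V; V_DS = V_D − V_S = 2.8 − 1.05 = 1.75 V.
V_ov = V_GS − V_th = 3.43 − 0.57 = 2.86 V.
Since V_DS = 1.75 V < V_ov = 2.86 V, the device is in the triode region.
I_D = k_n [V_ov · V_DS − ½ V_DS²] = 6.88 × [2.86 × 1.75 − 0.5 × 1.75²] = 23.9 mA.

Triode; I_D = 23.9 mA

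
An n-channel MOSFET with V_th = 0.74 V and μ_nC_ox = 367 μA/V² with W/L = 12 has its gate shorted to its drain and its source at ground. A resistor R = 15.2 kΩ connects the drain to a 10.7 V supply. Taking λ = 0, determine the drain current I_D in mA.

I_D = 0.620 mA

With gate tied to drain, V_GS = V_DS ≥ V_GS − V_th, so the device is in saturation.
k_n = μ_nC_ox · (W/L) = 4.404 mA/V².
KCL at the drain: ½ k_n (V_GS − V_th)² = (V_DD − V_GS)/R.
Let x = V_GS − 0.74. Then 33.5 x² + x − 9.96 = 0, giving x = 0.531 V (positive root), so V_GS = 1.27 V.
I_D = (V_DD − V_GS)/R = (10.7 − 1.27) / 15.2 = 0.62 mA.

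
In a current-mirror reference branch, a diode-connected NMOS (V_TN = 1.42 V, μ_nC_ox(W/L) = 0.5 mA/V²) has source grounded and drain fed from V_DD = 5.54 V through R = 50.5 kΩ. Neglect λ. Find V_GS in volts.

V_GS = 1.95 V

With gate tied to drain, V_GS = V_DS ≥ V_GS − V_TN, so the device is in saturation.
KCL at the drain: ½ k_n (V_GS − V_TN)² = (V_DD − V_GS)/R.
Let x = V_GS − 1.42. Then 12.6 x² + x − 4.12 = 0, giving x = 0.533 V (positive root), so V_GS = 1.95 V.
I_D = (V_DD − V_GS)/R = (5.54 − 1.95) / 50.5 = 0.071 mA.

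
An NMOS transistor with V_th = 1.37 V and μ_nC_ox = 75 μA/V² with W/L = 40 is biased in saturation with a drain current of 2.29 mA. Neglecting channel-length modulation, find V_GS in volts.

V_GS = 2.61 V

k_n = μ_nC_ox · (W/L) = 3 mA/V².
In saturation I_D = ½ k_n (V_GS − V_th)², so V_GS − V_th = √(2 I_D / k_n) = √(2 × 2.29 / 3) = 1.24 V.
V_GS = 1.37 + 1.24 = 2.61 V.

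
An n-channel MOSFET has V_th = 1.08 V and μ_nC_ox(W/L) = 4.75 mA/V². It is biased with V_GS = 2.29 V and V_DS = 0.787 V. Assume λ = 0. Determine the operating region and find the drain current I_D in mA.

Triode; I_D = 3.05 mA

V_ov = V_GS − V_th = 2.29 − 1.08 = 1.21 V.
Since V_DS = 0.787 V < V_ov = 1.21 V, the device is in the triode region.
I_D = k_n [V_ov · V_DS − ½ V_DS²] = 4.75 × [1.21 × 0.787 − 0.5 × 0.787²] = 3.05 mA.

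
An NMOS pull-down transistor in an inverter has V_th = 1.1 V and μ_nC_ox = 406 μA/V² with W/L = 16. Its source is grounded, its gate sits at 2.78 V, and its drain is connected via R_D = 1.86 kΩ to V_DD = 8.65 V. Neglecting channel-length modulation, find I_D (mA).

V_GS = V_G = 2.78 V, so V_ov = 2.78 − 1.1 = 1.68 V.
k_n = μ_nC_ox · (W/L) = 6.496 mA/V².
Assume saturation: I_D = ½ k_n V_ov² = 0.5 × 6.496 × 1.68² = 9.17 mA, giving V_DS = V_DD − I_D R_D = 8.65 − 9.17 × 1.86 = -8.4 V.
But -8.4 V < V_ov = 1.68 V, so the device is actually in triode.
In triode I_D = k_n[V_ov V_DS − ½ V_DS²] and I_D = (V_DD − V_DS)/R_D. Equating: 6.04 V_DS² − 21.3 V_DS + 8.65 = 0, giving V_DS = 0.468 V (the root below V_ov).
I_D = (8.65 − 0.468) / 1.86 = 4.4 mA.

I_D = 4.40 mA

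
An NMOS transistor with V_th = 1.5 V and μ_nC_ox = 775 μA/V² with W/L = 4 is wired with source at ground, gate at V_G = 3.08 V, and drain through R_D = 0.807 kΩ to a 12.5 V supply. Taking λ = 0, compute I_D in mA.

I_D = 3.87 mA

V_GS = V_G = 3.08 V, so V_ov = 3.08 − 1.5 = 1.58 V.
k_n = μ_nC_ox · (W/L) = 3.1 mA/V².
Assume saturation: I_D = ½ k_n V_ov² = 0.5 × 3.1 × 1.58² = 3.87 mA, giving V_DS = V_DD − I_D R_D = 12.5 − 3.87 × 0.807 = 9.38 V.
V_DS = 9.38 V ≥ V_ov = 1.58 V, confirming saturation.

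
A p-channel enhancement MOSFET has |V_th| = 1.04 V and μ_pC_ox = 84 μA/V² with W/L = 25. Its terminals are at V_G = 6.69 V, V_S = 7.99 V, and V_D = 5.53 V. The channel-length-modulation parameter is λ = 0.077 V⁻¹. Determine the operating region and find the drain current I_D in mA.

Saturation; I_D = 0.0844 mA

V_SG = V_S − V_G = 7.99 − 6.69 = 1.3 V; V_SD = V_S − V_D = 7.99 − 5.53 = 2.46 V.
k_p = μ_pC_ox · (W/L) = 2.1 mA/V².
V_ov = V_SG − |V_th| = 1.3 − 1.04 = 0.26 V.
Since V_SD = 2.46 V ≥ V_ov = 0.26 V, the device is in saturation.
I_D = ½ k_p V_ov² (1 + λ V_SD) = 0.5 × 2.1 × 0.26² × (1 + 0.077 × 2.46) = 0.0844 mA.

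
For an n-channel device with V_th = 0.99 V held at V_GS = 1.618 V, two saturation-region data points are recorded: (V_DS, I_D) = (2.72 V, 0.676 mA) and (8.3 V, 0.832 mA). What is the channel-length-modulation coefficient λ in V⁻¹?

λ = 0.0466 V⁻¹

With V_GS fixed, I_D ∝ (1 + λ V_DS) in saturation, so I_D2/I_D1 = (1 + λ V_DS2)/(1 + λ V_DS1).
0.832/0.676 = 1.231 = (1 + 8.3 λ)/(1 + 2.72 λ).
Solving: λ (I_D1 V_DS2 − I_D2 V_DS1) = I_D2 − I_D1, so λ = (0.832 − 0.676) / (0.676 × 8.3 − 0.832 × 2.72) = 0.156 / 3.35 = 0.0466 V⁻¹.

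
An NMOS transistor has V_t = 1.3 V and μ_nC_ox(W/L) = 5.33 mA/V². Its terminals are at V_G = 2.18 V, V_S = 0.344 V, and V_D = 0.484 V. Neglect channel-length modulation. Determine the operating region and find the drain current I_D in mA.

V_GS = V_G − V_S = 2.18 − 0.344 = 1.84 V; V_DS = V_D − V_S = 0.484 − 0.344 = 0.14 V.
V_ov = V_GS − V_t = 1.84 − 1.3 = 0.536 V.
Since V_DS = 0.14 V < V_ov = 0.536 V, the device is in the triode region.
I_D = k_n [V_ov · V_DS − ½ V_DS²] = 5.33 × [0.536 × 0.14 − 0.5 × 0.14²] = 0.348 mA.

Triode; I_D = 0.348 mA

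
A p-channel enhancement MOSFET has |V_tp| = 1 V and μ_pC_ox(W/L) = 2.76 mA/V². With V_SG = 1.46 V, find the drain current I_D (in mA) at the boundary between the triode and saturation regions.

I_D = 0.292 mA

At the boundary V_SD = V_ov = V_SG − |V_tp| = 1.46 − 1 = 0.46 V.
I_D = ½ k_p V_ov² = 0.5 × 2.76 × 0.46² = 0.292 mA.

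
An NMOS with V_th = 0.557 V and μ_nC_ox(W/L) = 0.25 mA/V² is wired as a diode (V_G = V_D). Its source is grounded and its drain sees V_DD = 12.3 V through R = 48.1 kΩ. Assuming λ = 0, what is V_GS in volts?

V_GS = 1.87 V

With gate tied to drain, V_GS = V_DS ≥ V_GS − V_th, so the device is in saturation.
KCL at the drain: ½ k_n (V_GS − V_th)² = (V_DD − V_GS)/R.
Let x = V_GS − 0.557. Then 6.01 x² + x − 11.74 = 0, giving x = 1.32 V (positive root), so V_GS = 1.87 V.
I_D = (V_DD − V_GS)/R = (12.3 − 1.87) / 48.1 = 0.217 mA.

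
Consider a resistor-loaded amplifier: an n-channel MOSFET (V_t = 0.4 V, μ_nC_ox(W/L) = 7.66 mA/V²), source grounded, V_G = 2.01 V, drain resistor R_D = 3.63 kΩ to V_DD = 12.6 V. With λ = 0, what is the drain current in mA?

V_GS = V_G = 2.01 V, so V_ov = 2.01 − 0.4 = 1.61 V.
Assume saturation: I_D = ½ k_n V_ov² = 0.5 × 7.66 × 1.61² = 9.93 mA, giving V_DS = V_DD − I_D R_D = 12.6 − 9.93 × 3.63 = -23.4 V.
But -23.4 V < V_ov = 1.61 V, so the device is actually in triode.
In triode I_D = k_n[V_ov V_DS − ½ V_DS²] and I_D = (V_DD − V_DS)/R_D. Equating: 13.9 V_DS² − 45.77 V_DS + 12.6 = 0, giving V_DS = 0.303 V (the root below V_ov).
I_D = (12.6 − 0.303) / 3.63 = 3.39 mA.

I_D = 3.39 mA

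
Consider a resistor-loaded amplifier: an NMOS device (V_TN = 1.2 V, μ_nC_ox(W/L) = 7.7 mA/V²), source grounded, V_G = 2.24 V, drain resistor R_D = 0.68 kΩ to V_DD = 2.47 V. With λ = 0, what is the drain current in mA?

V_GS = V_G = 2.24 V, so V_ov = 2.24 − 1.2 = 1.04 V.
Assume saturation: I_D = ½ k_n V_ov² = 0.5 × 7.7 × 1.04² = 4.16 mA, giving V_DS = V_DD − I_D R_D = 2.47 − 4.16 × 0.68 = -0.362 V.
But -0.362 V < V_ov = 1.04 V, so the device is actually in triode.
In triode I_D = k_n[V_ov V_DS − ½ V_DS²] and I_D = (V_DD − V_DS)/R_D. Equating: 2.62 V_DS² − 6.445 V_DS + 2.47 = 0, giving V_DS = 0.475 V (the root below V_ov).
I_D = (2.47 − 0.475) / 0.68 = 2.93 mA.

I_D = 2.93 mA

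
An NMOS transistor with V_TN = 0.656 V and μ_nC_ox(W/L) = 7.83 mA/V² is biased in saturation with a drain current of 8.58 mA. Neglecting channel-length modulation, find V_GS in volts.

In saturation I_D = ½ k_n (V_GS − V_TN)², so V_GS − V_TN = √(2 I_D / k_n) = √(2 × 8.58 / 7.83) = 1.48 V.
V_GS = 0.656 + 1.48 = 2.14 V.

V_GS = 2.14 V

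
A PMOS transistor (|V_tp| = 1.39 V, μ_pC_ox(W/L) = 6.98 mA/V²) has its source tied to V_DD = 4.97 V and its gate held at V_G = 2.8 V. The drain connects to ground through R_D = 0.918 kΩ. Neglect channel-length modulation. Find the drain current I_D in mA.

V_SG = V_DD − V_G = 4.97 − 2.8 = 2.17 V, so V_ov = 2.17 − 1.39 = 0.78 V.
Assume saturation: I_D = ½ k_p V_ov² = 0.5 × 6.98 × 0.78² = 2.12 mA, giving V_SD = V_DD − I_D R_D = 4.97 − 2.12 × 0.918 = 3.02 V.
V_SD = 3.02 V ≥ V_ov = 0.78 V, confirming saturation.

I_D = 2.12 mA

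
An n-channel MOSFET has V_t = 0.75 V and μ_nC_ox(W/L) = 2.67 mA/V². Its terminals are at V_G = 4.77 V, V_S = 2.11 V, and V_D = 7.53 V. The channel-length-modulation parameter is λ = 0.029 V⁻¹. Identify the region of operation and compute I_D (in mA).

V_GS = V_G − V_S = 4.77 − 2.11 = 2.66 V; V_DS = V_D − V_S = 7.53 − 2.11 = 5.42 V.
V_ov = V_GS − V_t = 2.66 − 0.75 = 1.91 V.
Since V_DS = 5.42 V ≥ V_ov = 1.91 V, the device is in saturation.
I_D = ½ k_n V_ov² (1 + λ V_DS) = 0.5 × 2.67 × 1.91² × (1 + 0.029 × 5.42) = 5.64 mA.

Saturation; I_D = 5.64 mA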